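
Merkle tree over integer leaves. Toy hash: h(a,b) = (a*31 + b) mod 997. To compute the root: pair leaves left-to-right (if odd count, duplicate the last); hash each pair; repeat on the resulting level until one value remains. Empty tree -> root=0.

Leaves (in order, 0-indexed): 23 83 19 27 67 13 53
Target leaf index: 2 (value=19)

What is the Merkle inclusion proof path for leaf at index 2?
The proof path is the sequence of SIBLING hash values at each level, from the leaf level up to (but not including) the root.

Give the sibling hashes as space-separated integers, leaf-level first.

Answer: 27 796 684

Derivation:
L0 (leaves): [23, 83, 19, 27, 67, 13, 53], target index=2
L1: h(23,83)=(23*31+83)%997=796 [pair 0] h(19,27)=(19*31+27)%997=616 [pair 1] h(67,13)=(67*31+13)%997=96 [pair 2] h(53,53)=(53*31+53)%997=699 [pair 3] -> [796, 616, 96, 699]
  Sibling for proof at L0: 27
L2: h(796,616)=(796*31+616)%997=367 [pair 0] h(96,699)=(96*31+699)%997=684 [pair 1] -> [367, 684]
  Sibling for proof at L1: 796
L3: h(367,684)=(367*31+684)%997=97 [pair 0] -> [97]
  Sibling for proof at L2: 684
Root: 97
Proof path (sibling hashes from leaf to root): [27, 796, 684]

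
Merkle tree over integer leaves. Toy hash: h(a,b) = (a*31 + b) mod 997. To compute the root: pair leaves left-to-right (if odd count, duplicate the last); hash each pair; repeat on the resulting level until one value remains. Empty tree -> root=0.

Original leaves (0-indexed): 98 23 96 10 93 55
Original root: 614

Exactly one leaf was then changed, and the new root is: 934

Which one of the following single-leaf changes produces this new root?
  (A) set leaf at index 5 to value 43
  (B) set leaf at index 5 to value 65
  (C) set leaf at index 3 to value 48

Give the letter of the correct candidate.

Original leaves: [98, 23, 96, 10, 93, 55]
Target new root: 934
Try each candidate change and compute the resulting root:
Candidate A: set leaf[5] = 43 -> leaves = [98, 23, 96, 10, 93, 43]
  L0: [98, 23, 96, 10, 93, 43]
  L1: h(98,23)=(98*31+23)%997=70 h(96,10)=(96*31+10)%997=992 h(93,43)=(93*31+43)%997=932 -> [70, 992, 932]
  L2: h(70,992)=(70*31+992)%997=171 h(932,932)=(932*31+932)%997=911 -> [171, 911]
  L3: h(171,911)=(171*31+911)%997=230 -> [230]
  root = 230 != target 934
Candidate B: set leaf[5] = 65 -> leaves = [98, 23, 96, 10, 93, 65]
  L0: [98, 23, 96, 10, 93, 65]
  L1: h(98,23)=(98*31+23)%997=70 h(96,10)=(96*31+10)%997=992 h(93,65)=(93*31+65)%997=954 -> [70, 992, 954]
  L2: h(70,992)=(70*31+992)%997=171 h(954,954)=(954*31+954)%997=618 -> [171, 618]
  L3: h(171,618)=(171*31+618)%997=934 -> [934]
  root = 934 == target 934  ** MATCH **
Candidate C: set leaf[3] = 48 -> leaves = [98, 23, 96, 48, 93, 55]
  L0: [98, 23, 96, 48, 93, 55]
  L1: h(98,23)=(98*31+23)%997=70 h(96,48)=(96*31+48)%997=33 h(93,55)=(93*31+55)%997=944 -> [70, 33, 944]
  L2: h(70,33)=(70*31+33)%997=209 h(944,944)=(944*31+944)%997=298 -> [209, 298]
  L3: h(209,298)=(209*31+298)%997=795 -> [795]
  root = 795 != target 934
Candidate B produces the target root.

Answer: B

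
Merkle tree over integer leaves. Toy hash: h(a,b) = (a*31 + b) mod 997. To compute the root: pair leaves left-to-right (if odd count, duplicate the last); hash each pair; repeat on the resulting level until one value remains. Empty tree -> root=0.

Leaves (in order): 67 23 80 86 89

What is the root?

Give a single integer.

L0: [67, 23, 80, 86, 89]
L1: h(67,23)=(67*31+23)%997=106 h(80,86)=(80*31+86)%997=572 h(89,89)=(89*31+89)%997=854 -> [106, 572, 854]
L2: h(106,572)=(106*31+572)%997=867 h(854,854)=(854*31+854)%997=409 -> [867, 409]
L3: h(867,409)=(867*31+409)%997=367 -> [367]

Answer: 367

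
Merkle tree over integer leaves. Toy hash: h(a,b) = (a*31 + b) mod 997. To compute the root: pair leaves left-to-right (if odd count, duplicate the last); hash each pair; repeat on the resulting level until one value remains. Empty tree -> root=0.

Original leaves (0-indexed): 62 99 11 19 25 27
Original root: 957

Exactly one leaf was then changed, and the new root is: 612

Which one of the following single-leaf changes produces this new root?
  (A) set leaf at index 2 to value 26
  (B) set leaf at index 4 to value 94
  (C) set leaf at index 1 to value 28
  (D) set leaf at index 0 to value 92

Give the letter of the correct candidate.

Answer: B

Derivation:
Original leaves: [62, 99, 11, 19, 25, 27]
Target new root: 612
Try each candidate change and compute the resulting root:
Candidate A: set leaf[2] = 26 -> leaves = [62, 99, 26, 19, 25, 27]
  L0: [62, 99, 26, 19, 25, 27]
  L1: h(62,99)=(62*31+99)%997=27 h(26,19)=(26*31+19)%997=825 h(25,27)=(25*31+27)%997=802 -> [27, 825, 802]
  L2: h(27,825)=(27*31+825)%997=665 h(802,802)=(802*31+802)%997=739 -> [665, 739]
  L3: h(665,739)=(665*31+739)%997=417 -> [417]
  root = 417 != target 612
Candidate B: set leaf[4] = 94 -> leaves = [62, 99, 11, 19, 94, 27]
  L0: [62, 99, 11, 19, 94, 27]
  L1: h(62,99)=(62*31+99)%997=27 h(11,19)=(11*31+19)%997=360 h(94,27)=(94*31+27)%997=947 -> [27, 360, 947]
  L2: h(27,360)=(27*31+360)%997=200 h(947,947)=(947*31+947)%997=394 -> [200, 394]
  L3: h(200,394)=(200*31+394)%997=612 -> [612]
  root = 612 == target 612  ** MATCH **
Candidate C: set leaf[1] = 28 -> leaves = [62, 28, 11, 19, 25, 27]
  L0: [62, 28, 11, 19, 25, 27]
  L1: h(62,28)=(62*31+28)%997=953 h(11,19)=(11*31+19)%997=360 h(25,27)=(25*31+27)%997=802 -> [953, 360, 802]
  L2: h(953,360)=(953*31+360)%997=990 h(802,802)=(802*31+802)%997=739 -> [990, 739]
  L3: h(990,739)=(990*31+739)%997=522 -> [522]
  root = 522 != target 612
Candidate D: set leaf[0] = 92 -> leaves = [92, 99, 11, 19, 25, 27]
  L0: [92, 99, 11, 19, 25, 27]
  L1: h(92,99)=(92*31+99)%997=957 h(11,19)=(11*31+19)%997=360 h(25,27)=(25*31+27)%997=802 -> [957, 360, 802]
  L2: h(957,360)=(957*31+360)%997=117 h(802,802)=(802*31+802)%997=739 -> [117, 739]
  L3: h(117,739)=(117*31+739)%997=378 -> [378]
  root = 378 != target 612
Candidate B produces the target root.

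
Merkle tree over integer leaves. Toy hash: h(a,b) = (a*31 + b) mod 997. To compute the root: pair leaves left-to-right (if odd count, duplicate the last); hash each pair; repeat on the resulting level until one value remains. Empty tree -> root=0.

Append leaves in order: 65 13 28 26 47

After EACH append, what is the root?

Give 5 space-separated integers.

Answer: 65 34 953 951 840

Derivation:
After append 65 (leaves=[65]):
  L0: [65]
  root=65
After append 13 (leaves=[65, 13]):
  L0: [65, 13]
  L1: h(65,13)=(65*31+13)%997=34 -> [34]
  root=34
After append 28 (leaves=[65, 13, 28]):
  L0: [65, 13, 28]
  L1: h(65,13)=(65*31+13)%997=34 h(28,28)=(28*31+28)%997=896 -> [34, 896]
  L2: h(34,896)=(34*31+896)%997=953 -> [953]
  root=953
After append 26 (leaves=[65, 13, 28, 26]):
  L0: [65, 13, 28, 26]
  L1: h(65,13)=(65*31+13)%997=34 h(28,26)=(28*31+26)%997=894 -> [34, 894]
  L2: h(34,894)=(34*31+894)%997=951 -> [951]
  root=951
After append 47 (leaves=[65, 13, 28, 26, 47]):
  L0: [65, 13, 28, 26, 47]
  L1: h(65,13)=(65*31+13)%997=34 h(28,26)=(28*31+26)%997=894 h(47,47)=(47*31+47)%997=507 -> [34, 894, 507]
  L2: h(34,894)=(34*31+894)%997=951 h(507,507)=(507*31+507)%997=272 -> [951, 272]
  L3: h(951,272)=(951*31+272)%997=840 -> [840]
  root=840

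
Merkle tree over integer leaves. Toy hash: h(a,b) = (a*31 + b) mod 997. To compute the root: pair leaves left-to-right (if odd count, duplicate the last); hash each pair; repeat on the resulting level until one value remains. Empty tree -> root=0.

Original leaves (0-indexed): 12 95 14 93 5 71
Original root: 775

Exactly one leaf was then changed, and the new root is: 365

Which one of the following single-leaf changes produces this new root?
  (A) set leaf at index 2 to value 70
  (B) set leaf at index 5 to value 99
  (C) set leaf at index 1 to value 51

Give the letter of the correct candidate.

Answer: C

Derivation:
Original leaves: [12, 95, 14, 93, 5, 71]
Target new root: 365
Try each candidate change and compute the resulting root:
Candidate A: set leaf[2] = 70 -> leaves = [12, 95, 70, 93, 5, 71]
  L0: [12, 95, 70, 93, 5, 71]
  L1: h(12,95)=(12*31+95)%997=467 h(70,93)=(70*31+93)%997=269 h(5,71)=(5*31+71)%997=226 -> [467, 269, 226]
  L2: h(467,269)=(467*31+269)%997=788 h(226,226)=(226*31+226)%997=253 -> [788, 253]
  L3: h(788,253)=(788*31+253)%997=753 -> [753]
  root = 753 != target 365
Candidate B: set leaf[5] = 99 -> leaves = [12, 95, 14, 93, 5, 99]
  L0: [12, 95, 14, 93, 5, 99]
  L1: h(12,95)=(12*31+95)%997=467 h(14,93)=(14*31+93)%997=527 h(5,99)=(5*31+99)%997=254 -> [467, 527, 254]
  L2: h(467,527)=(467*31+527)%997=49 h(254,254)=(254*31+254)%997=152 -> [49, 152]
  L3: h(49,152)=(49*31+152)%997=674 -> [674]
  root = 674 != target 365
Candidate C: set leaf[1] = 51 -> leaves = [12, 51, 14, 93, 5, 71]
  L0: [12, 51, 14, 93, 5, 71]
  L1: h(12,51)=(12*31+51)%997=423 h(14,93)=(14*31+93)%997=527 h(5,71)=(5*31+71)%997=226 -> [423, 527, 226]
  L2: h(423,527)=(423*31+527)%997=679 h(226,226)=(226*31+226)%997=253 -> [679, 253]
  L3: h(679,253)=(679*31+253)%997=365 -> [365]
  root = 365 == target 365  ** MATCH **
Candidate C produces the target root.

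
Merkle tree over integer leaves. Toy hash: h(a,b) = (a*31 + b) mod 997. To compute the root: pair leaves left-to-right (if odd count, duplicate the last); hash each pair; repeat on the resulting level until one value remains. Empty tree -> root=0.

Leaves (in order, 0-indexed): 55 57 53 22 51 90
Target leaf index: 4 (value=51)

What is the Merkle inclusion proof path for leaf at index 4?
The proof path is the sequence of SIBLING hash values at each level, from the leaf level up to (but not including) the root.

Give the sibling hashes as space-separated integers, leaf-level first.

Answer: 90 674 455

Derivation:
L0 (leaves): [55, 57, 53, 22, 51, 90], target index=4
L1: h(55,57)=(55*31+57)%997=765 [pair 0] h(53,22)=(53*31+22)%997=668 [pair 1] h(51,90)=(51*31+90)%997=674 [pair 2] -> [765, 668, 674]
  Sibling for proof at L0: 90
L2: h(765,668)=(765*31+668)%997=455 [pair 0] h(674,674)=(674*31+674)%997=631 [pair 1] -> [455, 631]
  Sibling for proof at L1: 674
L3: h(455,631)=(455*31+631)%997=778 [pair 0] -> [778]
  Sibling for proof at L2: 455
Root: 778
Proof path (sibling hashes from leaf to root): [90, 674, 455]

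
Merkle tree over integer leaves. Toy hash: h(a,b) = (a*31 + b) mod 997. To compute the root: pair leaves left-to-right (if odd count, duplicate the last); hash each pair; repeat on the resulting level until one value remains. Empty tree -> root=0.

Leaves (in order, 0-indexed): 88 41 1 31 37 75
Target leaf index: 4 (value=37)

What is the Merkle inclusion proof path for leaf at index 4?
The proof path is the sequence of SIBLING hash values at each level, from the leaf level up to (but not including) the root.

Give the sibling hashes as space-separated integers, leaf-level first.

Answer: 75 225 159

Derivation:
L0 (leaves): [88, 41, 1, 31, 37, 75], target index=4
L1: h(88,41)=(88*31+41)%997=775 [pair 0] h(1,31)=(1*31+31)%997=62 [pair 1] h(37,75)=(37*31+75)%997=225 [pair 2] -> [775, 62, 225]
  Sibling for proof at L0: 75
L2: h(775,62)=(775*31+62)%997=159 [pair 0] h(225,225)=(225*31+225)%997=221 [pair 1] -> [159, 221]
  Sibling for proof at L1: 225
L3: h(159,221)=(159*31+221)%997=165 [pair 0] -> [165]
  Sibling for proof at L2: 159
Root: 165
Proof path (sibling hashes from leaf to root): [75, 225, 159]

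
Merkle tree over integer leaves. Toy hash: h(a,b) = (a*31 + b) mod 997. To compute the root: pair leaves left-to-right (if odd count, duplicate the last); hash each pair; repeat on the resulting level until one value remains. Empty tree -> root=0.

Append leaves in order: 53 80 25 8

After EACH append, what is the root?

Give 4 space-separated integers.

Answer: 53 726 375 358

Derivation:
After append 53 (leaves=[53]):
  L0: [53]
  root=53
After append 80 (leaves=[53, 80]):
  L0: [53, 80]
  L1: h(53,80)=(53*31+80)%997=726 -> [726]
  root=726
After append 25 (leaves=[53, 80, 25]):
  L0: [53, 80, 25]
  L1: h(53,80)=(53*31+80)%997=726 h(25,25)=(25*31+25)%997=800 -> [726, 800]
  L2: h(726,800)=(726*31+800)%997=375 -> [375]
  root=375
After append 8 (leaves=[53, 80, 25, 8]):
  L0: [53, 80, 25, 8]
  L1: h(53,80)=(53*31+80)%997=726 h(25,8)=(25*31+8)%997=783 -> [726, 783]
  L2: h(726,783)=(726*31+783)%997=358 -> [358]
  root=358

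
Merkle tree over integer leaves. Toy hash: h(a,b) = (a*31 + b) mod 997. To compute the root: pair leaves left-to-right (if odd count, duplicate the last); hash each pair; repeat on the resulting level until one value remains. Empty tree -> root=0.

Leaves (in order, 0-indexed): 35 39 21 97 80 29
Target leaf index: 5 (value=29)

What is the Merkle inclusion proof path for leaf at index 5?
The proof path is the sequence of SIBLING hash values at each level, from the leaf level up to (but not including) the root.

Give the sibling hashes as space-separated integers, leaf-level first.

L0 (leaves): [35, 39, 21, 97, 80, 29], target index=5
L1: h(35,39)=(35*31+39)%997=127 [pair 0] h(21,97)=(21*31+97)%997=748 [pair 1] h(80,29)=(80*31+29)%997=515 [pair 2] -> [127, 748, 515]
  Sibling for proof at L0: 80
L2: h(127,748)=(127*31+748)%997=697 [pair 0] h(515,515)=(515*31+515)%997=528 [pair 1] -> [697, 528]
  Sibling for proof at L1: 515
L3: h(697,528)=(697*31+528)%997=201 [pair 0] -> [201]
  Sibling for proof at L2: 697
Root: 201
Proof path (sibling hashes from leaf to root): [80, 515, 697]

Answer: 80 515 697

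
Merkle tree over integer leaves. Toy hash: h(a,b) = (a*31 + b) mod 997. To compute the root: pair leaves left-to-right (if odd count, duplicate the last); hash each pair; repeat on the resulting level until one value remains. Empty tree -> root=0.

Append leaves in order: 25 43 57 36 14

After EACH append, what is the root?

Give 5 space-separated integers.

Answer: 25 818 263 242 901

Derivation:
After append 25 (leaves=[25]):
  L0: [25]
  root=25
After append 43 (leaves=[25, 43]):
  L0: [25, 43]
  L1: h(25,43)=(25*31+43)%997=818 -> [818]
  root=818
After append 57 (leaves=[25, 43, 57]):
  L0: [25, 43, 57]
  L1: h(25,43)=(25*31+43)%997=818 h(57,57)=(57*31+57)%997=827 -> [818, 827]
  L2: h(818,827)=(818*31+827)%997=263 -> [263]
  root=263
After append 36 (leaves=[25, 43, 57, 36]):
  L0: [25, 43, 57, 36]
  L1: h(25,43)=(25*31+43)%997=818 h(57,36)=(57*31+36)%997=806 -> [818, 806]
  L2: h(818,806)=(818*31+806)%997=242 -> [242]
  root=242
After append 14 (leaves=[25, 43, 57, 36, 14]):
  L0: [25, 43, 57, 36, 14]
  L1: h(25,43)=(25*31+43)%997=818 h(57,36)=(57*31+36)%997=806 h(14,14)=(14*31+14)%997=448 -> [818, 806, 448]
  L2: h(818,806)=(818*31+806)%997=242 h(448,448)=(448*31+448)%997=378 -> [242, 378]
  L3: h(242,378)=(242*31+378)%997=901 -> [901]
  root=901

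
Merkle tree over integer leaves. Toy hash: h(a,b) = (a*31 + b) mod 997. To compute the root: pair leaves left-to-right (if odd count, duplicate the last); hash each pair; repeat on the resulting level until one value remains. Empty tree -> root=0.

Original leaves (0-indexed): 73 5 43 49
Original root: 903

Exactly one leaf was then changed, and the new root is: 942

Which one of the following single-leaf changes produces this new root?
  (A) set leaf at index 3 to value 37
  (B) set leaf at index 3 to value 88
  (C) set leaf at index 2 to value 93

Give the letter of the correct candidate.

Original leaves: [73, 5, 43, 49]
Target new root: 942
Try each candidate change and compute the resulting root:
Candidate A: set leaf[3] = 37 -> leaves = [73, 5, 43, 37]
  L0: [73, 5, 43, 37]
  L1: h(73,5)=(73*31+5)%997=274 h(43,37)=(43*31+37)%997=373 -> [274, 373]
  L2: h(274,373)=(274*31+373)%997=891 -> [891]
  root = 891 != target 942
Candidate B: set leaf[3] = 88 -> leaves = [73, 5, 43, 88]
  L0: [73, 5, 43, 88]
  L1: h(73,5)=(73*31+5)%997=274 h(43,88)=(43*31+88)%997=424 -> [274, 424]
  L2: h(274,424)=(274*31+424)%997=942 -> [942]
  root = 942 == target 942  ** MATCH **
Candidate C: set leaf[2] = 93 -> leaves = [73, 5, 93, 49]
  L0: [73, 5, 93, 49]
  L1: h(73,5)=(73*31+5)%997=274 h(93,49)=(93*31+49)%997=938 -> [274, 938]
  L2: h(274,938)=(274*31+938)%997=459 -> [459]
  root = 459 != target 942
Candidate B produces the target root.

Answer: B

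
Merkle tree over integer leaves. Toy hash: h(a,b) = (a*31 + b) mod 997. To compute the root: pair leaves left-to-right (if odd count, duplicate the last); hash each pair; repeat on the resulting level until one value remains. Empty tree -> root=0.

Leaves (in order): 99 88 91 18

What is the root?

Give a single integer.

Answer: 9

Derivation:
L0: [99, 88, 91, 18]
L1: h(99,88)=(99*31+88)%997=166 h(91,18)=(91*31+18)%997=845 -> [166, 845]
L2: h(166,845)=(166*31+845)%997=9 -> [9]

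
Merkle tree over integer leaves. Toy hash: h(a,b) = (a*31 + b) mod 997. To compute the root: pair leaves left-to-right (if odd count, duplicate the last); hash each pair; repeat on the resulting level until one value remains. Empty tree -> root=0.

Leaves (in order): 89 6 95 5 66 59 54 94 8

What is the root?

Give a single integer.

Answer: 352

Derivation:
L0: [89, 6, 95, 5, 66, 59, 54, 94, 8]
L1: h(89,6)=(89*31+6)%997=771 h(95,5)=(95*31+5)%997=956 h(66,59)=(66*31+59)%997=111 h(54,94)=(54*31+94)%997=771 h(8,8)=(8*31+8)%997=256 -> [771, 956, 111, 771, 256]
L2: h(771,956)=(771*31+956)%997=929 h(111,771)=(111*31+771)%997=224 h(256,256)=(256*31+256)%997=216 -> [929, 224, 216]
L3: h(929,224)=(929*31+224)%997=110 h(216,216)=(216*31+216)%997=930 -> [110, 930]
L4: h(110,930)=(110*31+930)%997=352 -> [352]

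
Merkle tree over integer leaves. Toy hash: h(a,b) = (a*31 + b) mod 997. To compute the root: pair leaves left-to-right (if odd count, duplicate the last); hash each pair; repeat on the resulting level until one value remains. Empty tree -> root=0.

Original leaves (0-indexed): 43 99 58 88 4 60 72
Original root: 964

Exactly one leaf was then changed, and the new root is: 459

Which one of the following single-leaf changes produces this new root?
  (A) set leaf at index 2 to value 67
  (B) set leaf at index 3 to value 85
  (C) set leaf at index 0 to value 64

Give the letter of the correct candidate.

Original leaves: [43, 99, 58, 88, 4, 60, 72]
Target new root: 459
Try each candidate change and compute the resulting root:
Candidate A: set leaf[2] = 67 -> leaves = [43, 99, 67, 88, 4, 60, 72]
  L0: [43, 99, 67, 88, 4, 60, 72]
  L1: h(43,99)=(43*31+99)%997=435 h(67,88)=(67*31+88)%997=171 h(4,60)=(4*31+60)%997=184 h(72,72)=(72*31+72)%997=310 -> [435, 171, 184, 310]
  L2: h(435,171)=(435*31+171)%997=695 h(184,310)=(184*31+310)%997=32 -> [695, 32]
  L3: h(695,32)=(695*31+32)%997=640 -> [640]
  root = 640 != target 459
Candidate B: set leaf[3] = 85 -> leaves = [43, 99, 58, 85, 4, 60, 72]
  L0: [43, 99, 58, 85, 4, 60, 72]
  L1: h(43,99)=(43*31+99)%997=435 h(58,85)=(58*31+85)%997=886 h(4,60)=(4*31+60)%997=184 h(72,72)=(72*31+72)%997=310 -> [435, 886, 184, 310]
  L2: h(435,886)=(435*31+886)%997=413 h(184,310)=(184*31+310)%997=32 -> [413, 32]
  L3: h(413,32)=(413*31+32)%997=871 -> [871]
  root = 871 != target 459
Candidate C: set leaf[0] = 64 -> leaves = [64, 99, 58, 88, 4, 60, 72]
  L0: [64, 99, 58, 88, 4, 60, 72]
  L1: h(64,99)=(64*31+99)%997=89 h(58,88)=(58*31+88)%997=889 h(4,60)=(4*31+60)%997=184 h(72,72)=(72*31+72)%997=310 -> [89, 889, 184, 310]
  L2: h(89,889)=(89*31+889)%997=657 h(184,310)=(184*31+310)%997=32 -> [657, 32]
  L3: h(657,32)=(657*31+32)%997=459 -> [459]
  root = 459 == target 459  ** MATCH **
Candidate C produces the target root.

Answer: C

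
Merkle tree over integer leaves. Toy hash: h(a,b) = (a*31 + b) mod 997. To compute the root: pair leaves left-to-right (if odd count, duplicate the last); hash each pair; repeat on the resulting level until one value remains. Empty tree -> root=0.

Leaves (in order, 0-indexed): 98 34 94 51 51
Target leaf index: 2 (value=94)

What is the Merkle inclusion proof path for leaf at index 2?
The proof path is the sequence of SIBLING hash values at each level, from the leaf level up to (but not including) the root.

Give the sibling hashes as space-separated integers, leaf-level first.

L0 (leaves): [98, 34, 94, 51, 51], target index=2
L1: h(98,34)=(98*31+34)%997=81 [pair 0] h(94,51)=(94*31+51)%997=971 [pair 1] h(51,51)=(51*31+51)%997=635 [pair 2] -> [81, 971, 635]
  Sibling for proof at L0: 51
L2: h(81,971)=(81*31+971)%997=491 [pair 0] h(635,635)=(635*31+635)%997=380 [pair 1] -> [491, 380]
  Sibling for proof at L1: 81
L3: h(491,380)=(491*31+380)%997=646 [pair 0] -> [646]
  Sibling for proof at L2: 380
Root: 646
Proof path (sibling hashes from leaf to root): [51, 81, 380]

Answer: 51 81 380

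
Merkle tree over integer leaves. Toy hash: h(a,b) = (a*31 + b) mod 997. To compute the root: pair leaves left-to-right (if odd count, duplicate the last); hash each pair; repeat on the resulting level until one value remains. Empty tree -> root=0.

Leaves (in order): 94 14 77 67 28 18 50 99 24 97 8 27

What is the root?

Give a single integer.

Answer: 797

Derivation:
L0: [94, 14, 77, 67, 28, 18, 50, 99, 24, 97, 8, 27]
L1: h(94,14)=(94*31+14)%997=934 h(77,67)=(77*31+67)%997=460 h(28,18)=(28*31+18)%997=886 h(50,99)=(50*31+99)%997=652 h(24,97)=(24*31+97)%997=841 h(8,27)=(8*31+27)%997=275 -> [934, 460, 886, 652, 841, 275]
L2: h(934,460)=(934*31+460)%997=501 h(886,652)=(886*31+652)%997=202 h(841,275)=(841*31+275)%997=424 -> [501, 202, 424]
L3: h(501,202)=(501*31+202)%997=778 h(424,424)=(424*31+424)%997=607 -> [778, 607]
L4: h(778,607)=(778*31+607)%997=797 -> [797]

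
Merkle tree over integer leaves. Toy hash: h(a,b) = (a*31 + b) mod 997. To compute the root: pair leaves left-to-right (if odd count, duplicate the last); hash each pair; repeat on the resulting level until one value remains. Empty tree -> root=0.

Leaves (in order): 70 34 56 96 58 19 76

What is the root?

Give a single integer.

Answer: 315

Derivation:
L0: [70, 34, 56, 96, 58, 19, 76]
L1: h(70,34)=(70*31+34)%997=210 h(56,96)=(56*31+96)%997=835 h(58,19)=(58*31+19)%997=820 h(76,76)=(76*31+76)%997=438 -> [210, 835, 820, 438]
L2: h(210,835)=(210*31+835)%997=366 h(820,438)=(820*31+438)%997=933 -> [366, 933]
L3: h(366,933)=(366*31+933)%997=315 -> [315]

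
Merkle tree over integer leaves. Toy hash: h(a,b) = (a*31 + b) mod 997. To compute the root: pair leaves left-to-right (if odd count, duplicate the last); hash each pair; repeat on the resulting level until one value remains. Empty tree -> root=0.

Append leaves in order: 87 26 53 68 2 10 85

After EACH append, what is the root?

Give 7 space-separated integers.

Answer: 87 729 367 382 929 188 842

Derivation:
After append 87 (leaves=[87]):
  L0: [87]
  root=87
After append 26 (leaves=[87, 26]):
  L0: [87, 26]
  L1: h(87,26)=(87*31+26)%997=729 -> [729]
  root=729
After append 53 (leaves=[87, 26, 53]):
  L0: [87, 26, 53]
  L1: h(87,26)=(87*31+26)%997=729 h(53,53)=(53*31+53)%997=699 -> [729, 699]
  L2: h(729,699)=(729*31+699)%997=367 -> [367]
  root=367
After append 68 (leaves=[87, 26, 53, 68]):
  L0: [87, 26, 53, 68]
  L1: h(87,26)=(87*31+26)%997=729 h(53,68)=(53*31+68)%997=714 -> [729, 714]
  L2: h(729,714)=(729*31+714)%997=382 -> [382]
  root=382
After append 2 (leaves=[87, 26, 53, 68, 2]):
  L0: [87, 26, 53, 68, 2]
  L1: h(87,26)=(87*31+26)%997=729 h(53,68)=(53*31+68)%997=714 h(2,2)=(2*31+2)%997=64 -> [729, 714, 64]
  L2: h(729,714)=(729*31+714)%997=382 h(64,64)=(64*31+64)%997=54 -> [382, 54]
  L3: h(382,54)=(382*31+54)%997=929 -> [929]
  root=929
After append 10 (leaves=[87, 26, 53, 68, 2, 10]):
  L0: [87, 26, 53, 68, 2, 10]
  L1: h(87,26)=(87*31+26)%997=729 h(53,68)=(53*31+68)%997=714 h(2,10)=(2*31+10)%997=72 -> [729, 714, 72]
  L2: h(729,714)=(729*31+714)%997=382 h(72,72)=(72*31+72)%997=310 -> [382, 310]
  L3: h(382,310)=(382*31+310)%997=188 -> [188]
  root=188
After append 85 (leaves=[87, 26, 53, 68, 2, 10, 85]):
  L0: [87, 26, 53, 68, 2, 10, 85]
  L1: h(87,26)=(87*31+26)%997=729 h(53,68)=(53*31+68)%997=714 h(2,10)=(2*31+10)%997=72 h(85,85)=(85*31+85)%997=726 -> [729, 714, 72, 726]
  L2: h(729,714)=(729*31+714)%997=382 h(72,726)=(72*31+726)%997=964 -> [382, 964]
  L3: h(382,964)=(382*31+964)%997=842 -> [842]
  root=842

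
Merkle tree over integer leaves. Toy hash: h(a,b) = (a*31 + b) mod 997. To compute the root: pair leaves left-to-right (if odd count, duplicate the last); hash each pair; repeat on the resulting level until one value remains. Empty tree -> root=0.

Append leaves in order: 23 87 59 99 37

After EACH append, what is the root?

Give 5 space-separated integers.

After append 23 (leaves=[23]):
  L0: [23]
  root=23
After append 87 (leaves=[23, 87]):
  L0: [23, 87]
  L1: h(23,87)=(23*31+87)%997=800 -> [800]
  root=800
After append 59 (leaves=[23, 87, 59]):
  L0: [23, 87, 59]
  L1: h(23,87)=(23*31+87)%997=800 h(59,59)=(59*31+59)%997=891 -> [800, 891]
  L2: h(800,891)=(800*31+891)%997=766 -> [766]
  root=766
After append 99 (leaves=[23, 87, 59, 99]):
  L0: [23, 87, 59, 99]
  L1: h(23,87)=(23*31+87)%997=800 h(59,99)=(59*31+99)%997=931 -> [800, 931]
  L2: h(800,931)=(800*31+931)%997=806 -> [806]
  root=806
After append 37 (leaves=[23, 87, 59, 99, 37]):
  L0: [23, 87, 59, 99, 37]
  L1: h(23,87)=(23*31+87)%997=800 h(59,99)=(59*31+99)%997=931 h(37,37)=(37*31+37)%997=187 -> [800, 931, 187]
  L2: h(800,931)=(800*31+931)%997=806 h(187,187)=(187*31+187)%997=2 -> [806, 2]
  L3: h(806,2)=(806*31+2)%997=63 -> [63]
  root=63

Answer: 23 800 766 806 63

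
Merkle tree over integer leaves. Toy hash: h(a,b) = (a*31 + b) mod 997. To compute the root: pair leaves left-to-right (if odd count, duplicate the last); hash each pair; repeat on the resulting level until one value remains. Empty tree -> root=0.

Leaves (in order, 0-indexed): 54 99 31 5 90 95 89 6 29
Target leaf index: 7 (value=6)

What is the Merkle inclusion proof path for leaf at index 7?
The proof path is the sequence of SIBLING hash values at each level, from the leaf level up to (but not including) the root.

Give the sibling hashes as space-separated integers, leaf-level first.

Answer: 89 891 97 131

Derivation:
L0 (leaves): [54, 99, 31, 5, 90, 95, 89, 6, 29], target index=7
L1: h(54,99)=(54*31+99)%997=776 [pair 0] h(31,5)=(31*31+5)%997=966 [pair 1] h(90,95)=(90*31+95)%997=891 [pair 2] h(89,6)=(89*31+6)%997=771 [pair 3] h(29,29)=(29*31+29)%997=928 [pair 4] -> [776, 966, 891, 771, 928]
  Sibling for proof at L0: 89
L2: h(776,966)=(776*31+966)%997=97 [pair 0] h(891,771)=(891*31+771)%997=476 [pair 1] h(928,928)=(928*31+928)%997=783 [pair 2] -> [97, 476, 783]
  Sibling for proof at L1: 891
L3: h(97,476)=(97*31+476)%997=492 [pair 0] h(783,783)=(783*31+783)%997=131 [pair 1] -> [492, 131]
  Sibling for proof at L2: 97
L4: h(492,131)=(492*31+131)%997=428 [pair 0] -> [428]
  Sibling for proof at L3: 131
Root: 428
Proof path (sibling hashes from leaf to root): [89, 891, 97, 131]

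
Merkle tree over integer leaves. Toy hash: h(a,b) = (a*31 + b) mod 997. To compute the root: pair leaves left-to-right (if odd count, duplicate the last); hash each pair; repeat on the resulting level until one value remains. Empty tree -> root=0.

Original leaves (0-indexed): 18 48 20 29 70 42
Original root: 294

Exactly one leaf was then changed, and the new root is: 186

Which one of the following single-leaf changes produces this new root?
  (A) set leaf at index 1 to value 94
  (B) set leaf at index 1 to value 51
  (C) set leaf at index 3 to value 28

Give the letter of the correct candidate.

Answer: B

Derivation:
Original leaves: [18, 48, 20, 29, 70, 42]
Target new root: 186
Try each candidate change and compute the resulting root:
Candidate A: set leaf[1] = 94 -> leaves = [18, 94, 20, 29, 70, 42]
  L0: [18, 94, 20, 29, 70, 42]
  L1: h(18,94)=(18*31+94)%997=652 h(20,29)=(20*31+29)%997=649 h(70,42)=(70*31+42)%997=218 -> [652, 649, 218]
  L2: h(652,649)=(652*31+649)%997=921 h(218,218)=(218*31+218)%997=994 -> [921, 994]
  L3: h(921,994)=(921*31+994)%997=632 -> [632]
  root = 632 != target 186
Candidate B: set leaf[1] = 51 -> leaves = [18, 51, 20, 29, 70, 42]
  L0: [18, 51, 20, 29, 70, 42]
  L1: h(18,51)=(18*31+51)%997=609 h(20,29)=(20*31+29)%997=649 h(70,42)=(70*31+42)%997=218 -> [609, 649, 218]
  L2: h(609,649)=(609*31+649)%997=585 h(218,218)=(218*31+218)%997=994 -> [585, 994]
  L3: h(585,994)=(585*31+994)%997=186 -> [186]
  root = 186 == target 186  ** MATCH **
Candidate C: set leaf[3] = 28 -> leaves = [18, 48, 20, 28, 70, 42]
  L0: [18, 48, 20, 28, 70, 42]
  L1: h(18,48)=(18*31+48)%997=606 h(20,28)=(20*31+28)%997=648 h(70,42)=(70*31+42)%997=218 -> [606, 648, 218]
  L2: h(606,648)=(606*31+648)%997=491 h(218,218)=(218*31+218)%997=994 -> [491, 994]
  L3: h(491,994)=(491*31+994)%997=263 -> [263]
  root = 263 != target 186
Candidate B produces the target root.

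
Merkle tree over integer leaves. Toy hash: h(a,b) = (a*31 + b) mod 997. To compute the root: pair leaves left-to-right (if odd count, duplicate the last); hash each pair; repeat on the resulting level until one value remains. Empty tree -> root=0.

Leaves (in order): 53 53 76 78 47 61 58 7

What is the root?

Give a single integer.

L0: [53, 53, 76, 78, 47, 61, 58, 7]
L1: h(53,53)=(53*31+53)%997=699 h(76,78)=(76*31+78)%997=440 h(47,61)=(47*31+61)%997=521 h(58,7)=(58*31+7)%997=808 -> [699, 440, 521, 808]
L2: h(699,440)=(699*31+440)%997=175 h(521,808)=(521*31+808)%997=10 -> [175, 10]
L3: h(175,10)=(175*31+10)%997=450 -> [450]

Answer: 450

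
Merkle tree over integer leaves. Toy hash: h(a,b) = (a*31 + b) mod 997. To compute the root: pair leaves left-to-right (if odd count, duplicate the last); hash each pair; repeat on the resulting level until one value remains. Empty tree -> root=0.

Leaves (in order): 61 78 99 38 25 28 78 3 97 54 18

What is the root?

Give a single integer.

Answer: 213

Derivation:
L0: [61, 78, 99, 38, 25, 28, 78, 3, 97, 54, 18]
L1: h(61,78)=(61*31+78)%997=972 h(99,38)=(99*31+38)%997=116 h(25,28)=(25*31+28)%997=803 h(78,3)=(78*31+3)%997=427 h(97,54)=(97*31+54)%997=70 h(18,18)=(18*31+18)%997=576 -> [972, 116, 803, 427, 70, 576]
L2: h(972,116)=(972*31+116)%997=338 h(803,427)=(803*31+427)%997=395 h(70,576)=(70*31+576)%997=752 -> [338, 395, 752]
L3: h(338,395)=(338*31+395)%997=903 h(752,752)=(752*31+752)%997=136 -> [903, 136]
L4: h(903,136)=(903*31+136)%997=213 -> [213]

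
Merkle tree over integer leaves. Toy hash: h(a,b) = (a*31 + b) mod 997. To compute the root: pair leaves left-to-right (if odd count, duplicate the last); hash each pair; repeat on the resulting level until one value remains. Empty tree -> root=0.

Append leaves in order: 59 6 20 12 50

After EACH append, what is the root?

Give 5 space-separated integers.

Answer: 59 838 696 688 744

Derivation:
After append 59 (leaves=[59]):
  L0: [59]
  root=59
After append 6 (leaves=[59, 6]):
  L0: [59, 6]
  L1: h(59,6)=(59*31+6)%997=838 -> [838]
  root=838
After append 20 (leaves=[59, 6, 20]):
  L0: [59, 6, 20]
  L1: h(59,6)=(59*31+6)%997=838 h(20,20)=(20*31+20)%997=640 -> [838, 640]
  L2: h(838,640)=(838*31+640)%997=696 -> [696]
  root=696
After append 12 (leaves=[59, 6, 20, 12]):
  L0: [59, 6, 20, 12]
  L1: h(59,6)=(59*31+6)%997=838 h(20,12)=(20*31+12)%997=632 -> [838, 632]
  L2: h(838,632)=(838*31+632)%997=688 -> [688]
  root=688
After append 50 (leaves=[59, 6, 20, 12, 50]):
  L0: [59, 6, 20, 12, 50]
  L1: h(59,6)=(59*31+6)%997=838 h(20,12)=(20*31+12)%997=632 h(50,50)=(50*31+50)%997=603 -> [838, 632, 603]
  L2: h(838,632)=(838*31+632)%997=688 h(603,603)=(603*31+603)%997=353 -> [688, 353]
  L3: h(688,353)=(688*31+353)%997=744 -> [744]
  root=744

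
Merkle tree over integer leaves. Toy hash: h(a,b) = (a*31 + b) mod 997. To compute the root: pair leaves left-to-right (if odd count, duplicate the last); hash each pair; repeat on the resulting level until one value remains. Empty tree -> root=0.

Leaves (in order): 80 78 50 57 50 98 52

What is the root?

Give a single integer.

L0: [80, 78, 50, 57, 50, 98, 52]
L1: h(80,78)=(80*31+78)%997=564 h(50,57)=(50*31+57)%997=610 h(50,98)=(50*31+98)%997=651 h(52,52)=(52*31+52)%997=667 -> [564, 610, 651, 667]
L2: h(564,610)=(564*31+610)%997=148 h(651,667)=(651*31+667)%997=908 -> [148, 908]
L3: h(148,908)=(148*31+908)%997=511 -> [511]

Answer: 511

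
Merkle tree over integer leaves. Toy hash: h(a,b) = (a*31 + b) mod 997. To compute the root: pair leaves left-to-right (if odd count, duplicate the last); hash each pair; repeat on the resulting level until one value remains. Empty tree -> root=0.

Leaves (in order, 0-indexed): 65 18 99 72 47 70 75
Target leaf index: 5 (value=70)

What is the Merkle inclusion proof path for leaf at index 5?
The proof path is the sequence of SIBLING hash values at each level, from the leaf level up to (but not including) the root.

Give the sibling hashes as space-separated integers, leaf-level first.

L0 (leaves): [65, 18, 99, 72, 47, 70, 75], target index=5
L1: h(65,18)=(65*31+18)%997=39 [pair 0] h(99,72)=(99*31+72)%997=150 [pair 1] h(47,70)=(47*31+70)%997=530 [pair 2] h(75,75)=(75*31+75)%997=406 [pair 3] -> [39, 150, 530, 406]
  Sibling for proof at L0: 47
L2: h(39,150)=(39*31+150)%997=362 [pair 0] h(530,406)=(530*31+406)%997=884 [pair 1] -> [362, 884]
  Sibling for proof at L1: 406
L3: h(362,884)=(362*31+884)%997=142 [pair 0] -> [142]
  Sibling for proof at L2: 362
Root: 142
Proof path (sibling hashes from leaf to root): [47, 406, 362]

Answer: 47 406 362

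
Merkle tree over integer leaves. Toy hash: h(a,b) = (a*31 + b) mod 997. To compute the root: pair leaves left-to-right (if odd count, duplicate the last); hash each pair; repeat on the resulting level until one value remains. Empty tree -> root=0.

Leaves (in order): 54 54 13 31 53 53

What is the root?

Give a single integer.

L0: [54, 54, 13, 31, 53, 53]
L1: h(54,54)=(54*31+54)%997=731 h(13,31)=(13*31+31)%997=434 h(53,53)=(53*31+53)%997=699 -> [731, 434, 699]
L2: h(731,434)=(731*31+434)%997=164 h(699,699)=(699*31+699)%997=434 -> [164, 434]
L3: h(164,434)=(164*31+434)%997=533 -> [533]

Answer: 533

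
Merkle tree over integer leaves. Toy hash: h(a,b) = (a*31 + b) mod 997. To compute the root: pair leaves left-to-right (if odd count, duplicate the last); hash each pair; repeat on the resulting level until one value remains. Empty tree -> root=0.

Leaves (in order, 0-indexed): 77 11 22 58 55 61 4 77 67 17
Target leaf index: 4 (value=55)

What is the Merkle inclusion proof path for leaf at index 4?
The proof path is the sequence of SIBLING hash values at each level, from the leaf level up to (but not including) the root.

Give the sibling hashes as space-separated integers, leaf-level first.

Answer: 61 201 303 706

Derivation:
L0 (leaves): [77, 11, 22, 58, 55, 61, 4, 77, 67, 17], target index=4
L1: h(77,11)=(77*31+11)%997=404 [pair 0] h(22,58)=(22*31+58)%997=740 [pair 1] h(55,61)=(55*31+61)%997=769 [pair 2] h(4,77)=(4*31+77)%997=201 [pair 3] h(67,17)=(67*31+17)%997=100 [pair 4] -> [404, 740, 769, 201, 100]
  Sibling for proof at L0: 61
L2: h(404,740)=(404*31+740)%997=303 [pair 0] h(769,201)=(769*31+201)%997=112 [pair 1] h(100,100)=(100*31+100)%997=209 [pair 2] -> [303, 112, 209]
  Sibling for proof at L1: 201
L3: h(303,112)=(303*31+112)%997=532 [pair 0] h(209,209)=(209*31+209)%997=706 [pair 1] -> [532, 706]
  Sibling for proof at L2: 303
L4: h(532,706)=(532*31+706)%997=249 [pair 0] -> [249]
  Sibling for proof at L3: 706
Root: 249
Proof path (sibling hashes from leaf to root): [61, 201, 303, 706]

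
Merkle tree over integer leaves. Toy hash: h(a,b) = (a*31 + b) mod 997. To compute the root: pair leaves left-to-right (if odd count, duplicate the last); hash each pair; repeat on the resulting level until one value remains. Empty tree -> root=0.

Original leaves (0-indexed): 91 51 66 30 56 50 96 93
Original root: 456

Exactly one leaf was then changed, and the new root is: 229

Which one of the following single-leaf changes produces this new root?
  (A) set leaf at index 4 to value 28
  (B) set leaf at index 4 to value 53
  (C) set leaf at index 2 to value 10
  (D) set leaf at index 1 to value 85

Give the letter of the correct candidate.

Answer: D

Derivation:
Original leaves: [91, 51, 66, 30, 56, 50, 96, 93]
Target new root: 229
Try each candidate change and compute the resulting root:
Candidate A: set leaf[4] = 28 -> leaves = [91, 51, 66, 30, 28, 50, 96, 93]
  L0: [91, 51, 66, 30, 28, 50, 96, 93]
  L1: h(91,51)=(91*31+51)%997=878 h(66,30)=(66*31+30)%997=82 h(28,50)=(28*31+50)%997=918 h(96,93)=(96*31+93)%997=78 -> [878, 82, 918, 78]
  L2: h(878,82)=(878*31+82)%997=381 h(918,78)=(918*31+78)%997=620 -> [381, 620]
  L3: h(381,620)=(381*31+620)%997=467 -> [467]
  root = 467 != target 229
Candidate B: set leaf[4] = 53 -> leaves = [91, 51, 66, 30, 53, 50, 96, 93]
  L0: [91, 51, 66, 30, 53, 50, 96, 93]
  L1: h(91,51)=(91*31+51)%997=878 h(66,30)=(66*31+30)%997=82 h(53,50)=(53*31+50)%997=696 h(96,93)=(96*31+93)%997=78 -> [878, 82, 696, 78]
  L2: h(878,82)=(878*31+82)%997=381 h(696,78)=(696*31+78)%997=717 -> [381, 717]
  L3: h(381,717)=(381*31+717)%997=564 -> [564]
  root = 564 != target 229
Candidate C: set leaf[2] = 10 -> leaves = [91, 51, 10, 30, 56, 50, 96, 93]
  L0: [91, 51, 10, 30, 56, 50, 96, 93]
  L1: h(91,51)=(91*31+51)%997=878 h(10,30)=(10*31+30)%997=340 h(56,50)=(56*31+50)%997=789 h(96,93)=(96*31+93)%997=78 -> [878, 340, 789, 78]
  L2: h(878,340)=(878*31+340)%997=639 h(789,78)=(789*31+78)%997=609 -> [639, 609]
  L3: h(639,609)=(639*31+609)%997=478 -> [478]
  root = 478 != target 229
Candidate D: set leaf[1] = 85 -> leaves = [91, 85, 66, 30, 56, 50, 96, 93]
  L0: [91, 85, 66, 30, 56, 50, 96, 93]
  L1: h(91,85)=(91*31+85)%997=912 h(66,30)=(66*31+30)%997=82 h(56,50)=(56*31+50)%997=789 h(96,93)=(96*31+93)%997=78 -> [912, 82, 789, 78]
  L2: h(912,82)=(912*31+82)%997=438 h(789,78)=(789*31+78)%997=609 -> [438, 609]
  L3: h(438,609)=(438*31+609)%997=229 -> [229]
  root = 229 == target 229  ** MATCH **
Candidate D produces the target root.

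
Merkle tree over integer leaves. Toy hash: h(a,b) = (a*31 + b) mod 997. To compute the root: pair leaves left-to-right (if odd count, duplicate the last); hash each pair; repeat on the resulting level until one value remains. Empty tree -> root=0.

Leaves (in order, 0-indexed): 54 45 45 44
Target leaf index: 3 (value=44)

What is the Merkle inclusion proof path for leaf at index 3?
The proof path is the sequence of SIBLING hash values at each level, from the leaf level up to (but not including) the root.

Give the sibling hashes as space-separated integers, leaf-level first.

L0 (leaves): [54, 45, 45, 44], target index=3
L1: h(54,45)=(54*31+45)%997=722 [pair 0] h(45,44)=(45*31+44)%997=442 [pair 1] -> [722, 442]
  Sibling for proof at L0: 45
L2: h(722,442)=(722*31+442)%997=890 [pair 0] -> [890]
  Sibling for proof at L1: 722
Root: 890
Proof path (sibling hashes from leaf to root): [45, 722]

Answer: 45 722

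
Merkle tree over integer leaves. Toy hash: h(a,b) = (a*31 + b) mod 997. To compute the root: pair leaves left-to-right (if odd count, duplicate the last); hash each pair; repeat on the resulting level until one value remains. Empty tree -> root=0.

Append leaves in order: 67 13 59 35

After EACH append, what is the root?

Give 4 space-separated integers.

Answer: 67 96 876 852

Derivation:
After append 67 (leaves=[67]):
  L0: [67]
  root=67
After append 13 (leaves=[67, 13]):
  L0: [67, 13]
  L1: h(67,13)=(67*31+13)%997=96 -> [96]
  root=96
After append 59 (leaves=[67, 13, 59]):
  L0: [67, 13, 59]
  L1: h(67,13)=(67*31+13)%997=96 h(59,59)=(59*31+59)%997=891 -> [96, 891]
  L2: h(96,891)=(96*31+891)%997=876 -> [876]
  root=876
After append 35 (leaves=[67, 13, 59, 35]):
  L0: [67, 13, 59, 35]
  L1: h(67,13)=(67*31+13)%997=96 h(59,35)=(59*31+35)%997=867 -> [96, 867]
  L2: h(96,867)=(96*31+867)%997=852 -> [852]
  root=852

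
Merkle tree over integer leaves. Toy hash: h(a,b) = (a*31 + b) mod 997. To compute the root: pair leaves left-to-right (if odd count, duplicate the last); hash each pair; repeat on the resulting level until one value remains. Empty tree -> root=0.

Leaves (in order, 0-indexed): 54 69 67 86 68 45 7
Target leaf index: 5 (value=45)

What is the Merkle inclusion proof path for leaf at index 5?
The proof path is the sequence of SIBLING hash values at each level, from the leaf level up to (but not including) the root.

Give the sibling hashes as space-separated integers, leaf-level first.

Answer: 68 224 364

Derivation:
L0 (leaves): [54, 69, 67, 86, 68, 45, 7], target index=5
L1: h(54,69)=(54*31+69)%997=746 [pair 0] h(67,86)=(67*31+86)%997=169 [pair 1] h(68,45)=(68*31+45)%997=159 [pair 2] h(7,7)=(7*31+7)%997=224 [pair 3] -> [746, 169, 159, 224]
  Sibling for proof at L0: 68
L2: h(746,169)=(746*31+169)%997=364 [pair 0] h(159,224)=(159*31+224)%997=168 [pair 1] -> [364, 168]
  Sibling for proof at L1: 224
L3: h(364,168)=(364*31+168)%997=485 [pair 0] -> [485]
  Sibling for proof at L2: 364
Root: 485
Proof path (sibling hashes from leaf to root): [68, 224, 364]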